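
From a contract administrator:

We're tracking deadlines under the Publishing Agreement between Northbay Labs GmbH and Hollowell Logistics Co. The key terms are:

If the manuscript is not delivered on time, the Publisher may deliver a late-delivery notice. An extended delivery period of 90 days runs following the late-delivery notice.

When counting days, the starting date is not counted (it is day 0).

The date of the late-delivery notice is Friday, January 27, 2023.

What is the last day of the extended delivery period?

Adding 90 calendar days to January 27, 2023 gives April 27, 2023, which is the last day of the extended delivery period.

April 27, 2023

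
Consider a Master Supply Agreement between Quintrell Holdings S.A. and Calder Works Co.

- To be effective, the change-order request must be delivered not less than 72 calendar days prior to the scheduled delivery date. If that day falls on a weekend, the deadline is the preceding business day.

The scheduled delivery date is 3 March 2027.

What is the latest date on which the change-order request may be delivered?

3 March 2027 minus 72 days is 21 December 2026. That is a Monday, so no adjustment is needed.

21 December 2026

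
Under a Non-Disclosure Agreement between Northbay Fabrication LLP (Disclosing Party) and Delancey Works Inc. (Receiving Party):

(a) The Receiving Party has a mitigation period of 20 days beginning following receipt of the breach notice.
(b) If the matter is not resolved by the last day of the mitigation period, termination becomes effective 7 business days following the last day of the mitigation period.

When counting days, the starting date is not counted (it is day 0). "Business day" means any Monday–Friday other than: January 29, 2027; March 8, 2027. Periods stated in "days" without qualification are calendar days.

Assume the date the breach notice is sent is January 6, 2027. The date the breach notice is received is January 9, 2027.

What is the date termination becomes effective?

February 9, 2027

The last day of the mitigation period: 20 calendar days after January 9, 2027 is January 29, 2027.
The date termination becomes effective: 7 business days after Friday, January 29, 2027, skipping weekends — Feb 1, Feb 2, Feb 3, Feb 4, Feb 5, Feb 8, Feb 9 — lands on Tuesday, February 9, 2027.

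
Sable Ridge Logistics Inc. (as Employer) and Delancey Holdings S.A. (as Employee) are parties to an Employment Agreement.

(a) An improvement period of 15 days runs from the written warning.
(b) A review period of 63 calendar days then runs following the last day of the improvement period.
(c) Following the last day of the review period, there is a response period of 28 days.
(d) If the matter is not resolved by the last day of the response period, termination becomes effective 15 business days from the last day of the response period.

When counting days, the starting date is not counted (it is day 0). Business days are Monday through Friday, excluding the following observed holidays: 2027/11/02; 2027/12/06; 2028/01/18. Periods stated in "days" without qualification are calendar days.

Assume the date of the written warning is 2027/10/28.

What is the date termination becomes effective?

The last day of the improvement period: 2027/10/28 + 15 days = 2027/11/12.
The last day of the review period: 63 calendar days after 2027/11/12 is 2028/01/14.
Adding 28 calendar days to 2028/01/14 gives 2028/02/11, which is the last day of the response period.
The date termination becomes effective: 15 business days after Friday, 2028/02/11, skipping weekends — Feb 14, Feb 15, Feb 16, Feb 17, …, Mar 1, Mar 2, Mar 3 — lands on Friday, 2028/03/03.

2028/03/03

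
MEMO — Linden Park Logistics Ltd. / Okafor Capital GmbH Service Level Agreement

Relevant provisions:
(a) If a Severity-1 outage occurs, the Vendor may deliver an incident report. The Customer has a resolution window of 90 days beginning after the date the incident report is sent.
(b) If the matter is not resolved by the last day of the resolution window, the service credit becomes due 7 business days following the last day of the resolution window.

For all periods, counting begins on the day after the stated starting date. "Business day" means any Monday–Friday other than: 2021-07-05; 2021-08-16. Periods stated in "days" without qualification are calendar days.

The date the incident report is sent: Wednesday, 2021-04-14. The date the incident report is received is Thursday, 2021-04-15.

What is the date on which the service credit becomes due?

2021-07-22

Adding 90 calendar days to 2021-04-14 gives 2021-07-13, which is the last day of the resolution window.
The date on which the service credit becomes due: counting 7 business days from Tuesday, 2021-07-13 (Jul 14, Jul 15, Jul 16, Jul 19, Jul 20, Jul 21, Jul 22, skipping weekends) reaches Thursday, 2021-07-22.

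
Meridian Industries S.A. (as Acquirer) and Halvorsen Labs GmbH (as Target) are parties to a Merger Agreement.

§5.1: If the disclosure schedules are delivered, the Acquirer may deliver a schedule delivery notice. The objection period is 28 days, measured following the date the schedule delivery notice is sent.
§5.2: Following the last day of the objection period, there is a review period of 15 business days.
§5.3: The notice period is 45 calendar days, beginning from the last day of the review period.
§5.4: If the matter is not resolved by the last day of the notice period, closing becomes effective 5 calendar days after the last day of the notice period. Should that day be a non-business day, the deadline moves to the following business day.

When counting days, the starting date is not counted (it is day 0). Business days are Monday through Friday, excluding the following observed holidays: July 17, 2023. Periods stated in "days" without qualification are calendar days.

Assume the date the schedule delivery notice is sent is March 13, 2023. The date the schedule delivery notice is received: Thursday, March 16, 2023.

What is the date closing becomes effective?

June 20, 2023

Adding 28 calendar days to March 13, 2023 gives April 10, 2023, which is the last day of the objection period.
From Monday, April 10, 2023, 15 business days (Apr 11, Apr 12, Apr 13, Apr 14, …, Apr 27, Apr 28, May 1, skipping weekends) brings us to Monday, May 1, 2023, which is the last day of the review period.
The last day of the notice period: 45 calendar days after May 1, 2023 is June 15, 2023.
The date closing becomes effective: June 15, 2023 + 5 days = June 20, 2023. June 20, 2023 is a Tuesday and is not a listed holiday, so no roll-forward applies.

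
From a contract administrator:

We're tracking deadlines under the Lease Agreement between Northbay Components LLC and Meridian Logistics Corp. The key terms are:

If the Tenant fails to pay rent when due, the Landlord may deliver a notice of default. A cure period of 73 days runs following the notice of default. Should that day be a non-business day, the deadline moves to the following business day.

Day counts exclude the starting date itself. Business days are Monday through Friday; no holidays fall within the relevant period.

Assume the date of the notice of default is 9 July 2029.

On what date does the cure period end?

The last day of the cure period: 73 calendar days after 9 July 2029 is 20 September 2029. 20 September 2029 is a Thursday, so no roll-forward applies.

20 September 2029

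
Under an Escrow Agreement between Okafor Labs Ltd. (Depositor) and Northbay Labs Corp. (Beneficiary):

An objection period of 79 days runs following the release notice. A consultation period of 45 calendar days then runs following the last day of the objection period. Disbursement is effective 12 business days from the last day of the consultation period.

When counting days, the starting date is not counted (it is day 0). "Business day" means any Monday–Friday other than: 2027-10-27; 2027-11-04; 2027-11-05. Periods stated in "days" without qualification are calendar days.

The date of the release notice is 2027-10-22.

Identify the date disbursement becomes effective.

The last day of the objection period: 2027-10-22 + 79 days = 2028-01-09.
The last day of the consultation period: 2028-01-09 + 45 days = 2028-02-23.
The date disbursement becomes effective: counting 12 business days from Wednesday, 2028-02-23 (Feb 24, Feb 25, Feb 28, Feb 29, …, Mar 8, Mar 9, Mar 10, skipping weekends) reaches Friday, 2028-03-10.

2028-03-10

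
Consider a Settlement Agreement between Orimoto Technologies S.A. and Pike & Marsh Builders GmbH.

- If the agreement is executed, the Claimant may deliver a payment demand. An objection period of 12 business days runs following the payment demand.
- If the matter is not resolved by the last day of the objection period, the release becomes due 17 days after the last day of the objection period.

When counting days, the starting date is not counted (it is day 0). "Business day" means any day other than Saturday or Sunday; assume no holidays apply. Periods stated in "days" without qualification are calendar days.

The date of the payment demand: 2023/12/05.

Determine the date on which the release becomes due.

The last day of the objection period: 12 business days after Tuesday, 2023/12/05, skipping weekends — Dec 6, Dec 7, Dec 8, Dec 11, …, Dec 19, Dec 20, Dec 21 — lands on Thursday, 2023/12/21.
Adding 17 calendar days to 2023/12/21 gives 2024/01/07, which is the date on which the release becomes due.

2024/01/07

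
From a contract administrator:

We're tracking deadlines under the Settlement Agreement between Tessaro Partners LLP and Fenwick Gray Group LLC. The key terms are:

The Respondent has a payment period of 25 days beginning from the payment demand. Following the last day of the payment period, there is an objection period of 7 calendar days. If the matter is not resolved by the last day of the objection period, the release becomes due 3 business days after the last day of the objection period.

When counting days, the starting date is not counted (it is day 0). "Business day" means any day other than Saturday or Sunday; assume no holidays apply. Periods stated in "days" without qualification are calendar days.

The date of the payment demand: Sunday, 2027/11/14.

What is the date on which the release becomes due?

The last day of the payment period: 25 calendar days after 2027/11/14 is 2027/12/09.
The last day of the objection period: 2027/12/09 + 7 days = 2027/12/16.
The date on which the release becomes due: counting 3 business days from Thursday, 2027/12/16 (Dec 17, Dec 20, Dec 21, skipping weekends) reaches Tuesday, 2027/12/21.

2027/12/21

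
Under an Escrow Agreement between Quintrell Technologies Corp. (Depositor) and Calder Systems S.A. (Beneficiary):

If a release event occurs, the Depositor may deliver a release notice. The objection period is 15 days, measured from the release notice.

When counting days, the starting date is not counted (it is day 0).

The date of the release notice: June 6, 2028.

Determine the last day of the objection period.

June 21, 2028

Adding 15 calendar days to June 6, 2028 gives June 21, 2028, which is the last day of the objection period.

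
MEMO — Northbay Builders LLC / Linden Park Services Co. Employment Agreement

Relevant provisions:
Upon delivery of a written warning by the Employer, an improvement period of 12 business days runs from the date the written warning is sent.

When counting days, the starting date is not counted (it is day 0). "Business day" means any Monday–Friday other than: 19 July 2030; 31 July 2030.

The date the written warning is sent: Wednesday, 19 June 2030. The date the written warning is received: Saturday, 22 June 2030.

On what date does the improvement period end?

5 July 2030

From Wednesday, 19 June 2030, 12 business days (Jun 20, Jun 21, Jun 24, Jun 25, …, Jul 3, Jul 4, Jul 5, skipping weekends) brings us to Friday, 5 July 2030, which is the last day of the improvement period.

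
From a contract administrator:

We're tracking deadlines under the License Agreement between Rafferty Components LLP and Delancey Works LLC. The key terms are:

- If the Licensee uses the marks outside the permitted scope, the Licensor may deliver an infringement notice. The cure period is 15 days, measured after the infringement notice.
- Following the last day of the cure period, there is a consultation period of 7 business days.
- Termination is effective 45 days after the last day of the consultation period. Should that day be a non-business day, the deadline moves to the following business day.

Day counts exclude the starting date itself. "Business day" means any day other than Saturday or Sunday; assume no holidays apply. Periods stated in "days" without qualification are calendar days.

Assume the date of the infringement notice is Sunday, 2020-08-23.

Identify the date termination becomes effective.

2020-11-02

Adding 15 calendar days to 2020-08-23 gives 2020-09-07, which is the last day of the cure period.
The last day of the consultation period: counting 7 business days from Monday, 2020-09-07 (Sep 8, Sep 9, Sep 10, Sep 11, Sep 14, Sep 15, Sep 16, skipping weekends) reaches Wednesday, 2020-09-16.
Adding 45 calendar days to 2020-09-16 gives 2020-10-31, which is the date termination becomes effective. That falls on a Saturday, so it rolls to the next business day, Monday, 2020-11-02.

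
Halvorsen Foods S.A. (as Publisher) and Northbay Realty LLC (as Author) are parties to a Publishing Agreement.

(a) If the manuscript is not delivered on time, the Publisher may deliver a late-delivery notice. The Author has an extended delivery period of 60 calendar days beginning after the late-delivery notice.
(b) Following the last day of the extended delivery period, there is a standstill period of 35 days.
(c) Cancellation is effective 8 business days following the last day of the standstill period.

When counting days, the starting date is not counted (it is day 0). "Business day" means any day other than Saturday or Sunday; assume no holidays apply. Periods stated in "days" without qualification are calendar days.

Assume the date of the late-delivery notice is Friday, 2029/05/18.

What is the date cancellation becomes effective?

The last day of the extended delivery period: 60 calendar days after 2029/05/18 is 2029/07/17.
The last day of the standstill period: 35 calendar days after 2029/07/17 is 2029/08/21.
The date cancellation becomes effective: 8 business days after Tuesday, 2029/08/21, skipping weekends — Aug 22, Aug 23, Aug 24, Aug 27, Aug 28, Aug 29, Aug 30, Aug 31 — lands on Friday, 2029/08/31.

2029/08/31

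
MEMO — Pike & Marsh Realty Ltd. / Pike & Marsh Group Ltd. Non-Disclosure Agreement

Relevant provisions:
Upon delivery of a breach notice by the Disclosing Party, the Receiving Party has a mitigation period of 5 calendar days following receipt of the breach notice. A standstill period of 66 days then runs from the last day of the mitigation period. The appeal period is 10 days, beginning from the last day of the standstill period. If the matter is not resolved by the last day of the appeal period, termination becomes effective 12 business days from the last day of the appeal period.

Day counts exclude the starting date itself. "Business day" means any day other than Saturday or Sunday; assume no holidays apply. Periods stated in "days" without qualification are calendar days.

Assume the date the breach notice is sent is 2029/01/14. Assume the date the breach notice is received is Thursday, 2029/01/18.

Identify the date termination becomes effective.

2029/04/25

Adding 5 calendar days to 2029/01/18 gives 2029/01/23, which is the last day of the mitigation period.
The last day of the standstill period: 2029/01/23 + 66 days = 2029/03/30.
The last day of the appeal period: 10 calendar days after 2029/03/30 is 2029/04/09.
The date termination becomes effective: counting 12 business days from Monday, 2029/04/09 (Apr 10, Apr 11, Apr 12, Apr 13, …, Apr 23, Apr 24, Apr 25, skipping weekends) reaches Wednesday, 2029/04/25.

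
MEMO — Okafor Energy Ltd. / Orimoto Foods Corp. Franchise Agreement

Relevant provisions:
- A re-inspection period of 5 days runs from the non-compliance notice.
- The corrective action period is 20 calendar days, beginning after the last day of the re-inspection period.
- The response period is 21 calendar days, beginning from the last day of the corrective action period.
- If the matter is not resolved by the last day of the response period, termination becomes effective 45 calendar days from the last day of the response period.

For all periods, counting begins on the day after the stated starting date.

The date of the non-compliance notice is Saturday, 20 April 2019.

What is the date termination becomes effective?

20 July 2019

The last day of the re-inspection period: 20 April 2019 + 5 days = 25 April 2019.
The last day of the corrective action period: 20 calendar days after 25 April 2019 is 15 May 2019.
Adding 21 calendar days to 15 May 2019 gives 5 June 2019, which is the last day of the response period.
The date termination becomes effective: 5 June 2019 + 45 days = 20 July 2019.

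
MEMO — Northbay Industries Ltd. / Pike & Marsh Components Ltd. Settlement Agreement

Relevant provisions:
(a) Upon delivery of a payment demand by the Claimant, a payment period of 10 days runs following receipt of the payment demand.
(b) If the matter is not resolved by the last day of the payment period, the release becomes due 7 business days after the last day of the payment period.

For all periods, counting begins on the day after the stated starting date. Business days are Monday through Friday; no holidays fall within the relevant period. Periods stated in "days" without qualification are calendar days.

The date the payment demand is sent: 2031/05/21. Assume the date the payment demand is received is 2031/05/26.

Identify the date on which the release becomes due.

The last day of the payment period: 2031/05/26 + 10 days = 2031/06/05.
The date on which the release becomes due: 7 business days after Thursday, 2031/06/05, skipping weekends — Jun 6, Jun 9, Jun 10, Jun 11, Jun 12, Jun 13, Jun 16 — lands on Monday, 2031/06/16.

2031/06/16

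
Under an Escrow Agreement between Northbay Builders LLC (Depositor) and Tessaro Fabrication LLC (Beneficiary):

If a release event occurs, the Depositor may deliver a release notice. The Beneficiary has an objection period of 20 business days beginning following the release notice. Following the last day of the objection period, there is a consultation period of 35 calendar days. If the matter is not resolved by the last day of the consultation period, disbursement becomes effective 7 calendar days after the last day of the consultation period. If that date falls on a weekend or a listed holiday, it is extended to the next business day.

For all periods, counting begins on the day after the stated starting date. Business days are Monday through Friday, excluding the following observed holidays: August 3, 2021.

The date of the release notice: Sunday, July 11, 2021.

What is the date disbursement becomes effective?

September 20, 2021

The last day of the objection period: 20 business days after Sunday, July 11, 2021, skipping weekends and the listed holiday on Aug 3 — Jul 12, Jul 13, Jul 14, Jul 15, …, Aug 5, Aug 6, Aug 9 — lands on Monday, August 9, 2021.
Adding 35 calendar days to August 9, 2021 gives September 13, 2021, which is the last day of the consultation period.
The date disbursement becomes effective: 7 calendar days after September 13, 2021 is September 20, 2021. September 20, 2021 is a Monday and is not a listed holiday, so no roll-forward applies.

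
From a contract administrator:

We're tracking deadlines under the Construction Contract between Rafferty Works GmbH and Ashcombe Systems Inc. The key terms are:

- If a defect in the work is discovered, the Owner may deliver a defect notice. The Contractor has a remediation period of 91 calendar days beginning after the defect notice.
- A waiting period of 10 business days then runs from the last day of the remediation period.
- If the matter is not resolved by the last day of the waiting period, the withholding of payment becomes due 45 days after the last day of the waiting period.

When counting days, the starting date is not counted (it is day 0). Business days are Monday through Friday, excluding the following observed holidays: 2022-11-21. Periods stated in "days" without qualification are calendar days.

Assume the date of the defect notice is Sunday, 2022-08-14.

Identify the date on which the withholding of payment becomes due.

2023-01-12

The last day of the remediation period: 2022-08-14 + 91 days = 2022-11-13.
The last day of the waiting period: 10 business days after Sunday, 2022-11-13, skipping weekends and the listed holiday on Nov 21 — Nov 14, Nov 15, Nov 16, Nov 17, Nov 18, Nov 22, Nov 23, Nov 24, Nov 25, Nov 28 — lands on Monday, 2022-11-28.
The date on which the withholding of payment becomes due: 45 calendar days after 2022-11-28 is 2023-01-12.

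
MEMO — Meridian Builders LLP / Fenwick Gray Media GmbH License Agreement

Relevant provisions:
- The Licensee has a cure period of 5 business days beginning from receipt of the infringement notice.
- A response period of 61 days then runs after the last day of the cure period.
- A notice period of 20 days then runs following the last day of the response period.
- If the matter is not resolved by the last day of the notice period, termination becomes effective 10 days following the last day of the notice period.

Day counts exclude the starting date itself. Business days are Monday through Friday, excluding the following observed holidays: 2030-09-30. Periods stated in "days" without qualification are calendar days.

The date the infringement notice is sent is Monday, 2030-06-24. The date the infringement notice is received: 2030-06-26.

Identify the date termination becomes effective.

2030-10-02

The last day of the cure period: 5 business days after Wednesday, 2030-06-26, skipping weekends — Jun 27, Jun 28, Jul 1, Jul 2, Jul 3 — lands on Wednesday, 2030-07-03.
Adding 61 calendar days to 2030-07-03 gives 2030-09-02, which is the last day of the response period.
Adding 20 calendar days to 2030-09-02 gives 2030-09-22, which is the last day of the notice period.
The date termination becomes effective: 10 calendar days after 2030-09-22 is 2030-10-02.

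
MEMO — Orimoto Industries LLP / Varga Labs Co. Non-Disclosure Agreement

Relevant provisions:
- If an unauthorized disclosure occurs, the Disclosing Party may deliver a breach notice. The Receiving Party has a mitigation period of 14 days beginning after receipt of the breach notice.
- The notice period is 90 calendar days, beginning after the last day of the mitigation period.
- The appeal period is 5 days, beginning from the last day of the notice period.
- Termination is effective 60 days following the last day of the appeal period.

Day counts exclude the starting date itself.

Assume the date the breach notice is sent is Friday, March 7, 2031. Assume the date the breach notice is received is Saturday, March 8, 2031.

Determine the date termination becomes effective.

August 24, 2031

Adding 14 calendar days to March 8, 2031 gives March 22, 2031, which is the last day of the mitigation period.
Adding 90 calendar days to March 22, 2031 gives June 20, 2031, which is the last day of the notice period.
Adding 5 calendar days to June 20, 2031 gives June 25, 2031, which is the last day of the appeal period.
The date termination becomes effective: June 25, 2031 + 60 days = August 24, 2031.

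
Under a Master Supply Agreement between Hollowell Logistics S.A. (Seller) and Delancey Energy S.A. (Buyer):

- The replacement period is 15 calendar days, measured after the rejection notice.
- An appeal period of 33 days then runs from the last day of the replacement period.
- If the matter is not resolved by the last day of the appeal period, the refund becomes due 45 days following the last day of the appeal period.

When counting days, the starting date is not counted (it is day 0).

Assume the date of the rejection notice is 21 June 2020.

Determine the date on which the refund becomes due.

22 September 2020

The last day of the replacement period: 21 June 2020 + 15 days = 6 July 2020.
Adding 33 calendar days to 6 July 2020 gives 8 August 2020, which is the last day of the appeal period.
The date on which the refund becomes due: 45 calendar days after 8 August 2020 is 22 September 2020.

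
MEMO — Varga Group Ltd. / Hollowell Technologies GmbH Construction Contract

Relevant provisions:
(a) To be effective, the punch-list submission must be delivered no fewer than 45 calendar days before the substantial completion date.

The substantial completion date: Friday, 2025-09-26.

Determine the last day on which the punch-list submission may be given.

2025-08-12

Counting back 45 calendar days from 2025-09-26 gives 2025-08-12.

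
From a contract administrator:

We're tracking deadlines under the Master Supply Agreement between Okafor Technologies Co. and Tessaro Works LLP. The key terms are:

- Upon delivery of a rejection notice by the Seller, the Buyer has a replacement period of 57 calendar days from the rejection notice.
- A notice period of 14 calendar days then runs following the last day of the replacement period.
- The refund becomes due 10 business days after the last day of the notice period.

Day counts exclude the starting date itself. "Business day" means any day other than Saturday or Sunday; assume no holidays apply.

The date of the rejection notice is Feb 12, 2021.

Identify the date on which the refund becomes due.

Adding 57 calendar days to Feb 12, 2021 gives Apr 10, 2021, which is the last day of the replacement period.
Adding 14 calendar days to Apr 10, 2021 gives Apr 24, 2021, which is the last day of the notice period.
From Saturday, Apr 24, 2021, 10 business days (Apr 26, Apr 27, Apr 28, Apr 29, Apr 30, May 3, May 4, May 5, May 6, May 7, skipping weekends) brings us to Friday, May 7, 2021, which is the date on which the refund becomes due.

May 7, 2021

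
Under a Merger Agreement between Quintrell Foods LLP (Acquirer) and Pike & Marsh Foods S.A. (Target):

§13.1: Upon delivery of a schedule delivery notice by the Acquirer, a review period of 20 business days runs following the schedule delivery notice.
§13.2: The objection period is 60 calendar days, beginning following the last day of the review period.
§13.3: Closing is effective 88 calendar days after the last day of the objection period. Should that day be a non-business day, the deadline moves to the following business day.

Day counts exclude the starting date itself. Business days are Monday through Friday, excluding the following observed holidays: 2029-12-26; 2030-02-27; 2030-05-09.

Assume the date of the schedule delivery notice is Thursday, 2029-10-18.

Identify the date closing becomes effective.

2030-04-12

The last day of the review period: counting 20 business days from Thursday, 2029-10-18 (Oct 19, Oct 22, Oct 23, Oct 24, …, Nov 13, Nov 14, Nov 15, skipping weekends) reaches Thursday, 2029-11-15.
The last day of the objection period: 60 calendar days after 2029-11-15 is 2030-01-14.
Adding 88 calendar days to 2030-01-14 gives 2030-04-12, which is the date closing becomes effective. 2030-04-12 is a Friday and is not a listed holiday, so no roll-forward applies.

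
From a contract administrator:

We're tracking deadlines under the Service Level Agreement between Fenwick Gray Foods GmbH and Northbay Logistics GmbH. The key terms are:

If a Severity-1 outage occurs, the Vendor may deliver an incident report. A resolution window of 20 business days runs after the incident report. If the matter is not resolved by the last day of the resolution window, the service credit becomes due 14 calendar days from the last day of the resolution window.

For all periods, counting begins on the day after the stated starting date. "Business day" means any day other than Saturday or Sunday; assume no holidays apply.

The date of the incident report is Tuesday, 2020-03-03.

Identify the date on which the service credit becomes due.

2020-04-14

From Tuesday, 2020-03-03, 20 business days (Mar 4, Mar 5, Mar 6, Mar 9, …, Mar 27, Mar 30, Mar 31, skipping weekends) brings us to Tuesday, 2020-03-31, which is the last day of the resolution window.
Adding 14 calendar days to 2020-03-31 gives 2020-04-14, which is the date on which the service credit becomes due.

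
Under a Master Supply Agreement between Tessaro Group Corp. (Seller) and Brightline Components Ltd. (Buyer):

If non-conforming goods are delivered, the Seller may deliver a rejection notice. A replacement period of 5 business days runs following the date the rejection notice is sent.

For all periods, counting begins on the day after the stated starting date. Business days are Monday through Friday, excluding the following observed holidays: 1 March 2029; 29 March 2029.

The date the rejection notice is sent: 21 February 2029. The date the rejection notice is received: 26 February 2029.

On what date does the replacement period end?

The last day of the replacement period: 5 business days after Wednesday, 21 February 2029, skipping weekends — Feb 22, Feb 23, Feb 26, Feb 27, Feb 28 — lands on Wednesday, 28 February 2029.

28 February 2029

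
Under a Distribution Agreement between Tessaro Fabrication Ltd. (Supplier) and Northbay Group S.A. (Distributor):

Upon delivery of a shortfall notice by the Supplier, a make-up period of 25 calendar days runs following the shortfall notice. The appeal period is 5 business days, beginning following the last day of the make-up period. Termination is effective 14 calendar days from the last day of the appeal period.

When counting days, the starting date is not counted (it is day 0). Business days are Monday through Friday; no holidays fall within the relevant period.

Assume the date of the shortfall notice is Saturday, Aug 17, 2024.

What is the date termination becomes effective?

The last day of the make-up period: Aug 17, 2024 + 25 days = Sep 11, 2024.
The last day of the appeal period: counting 5 business days from Wednesday, Sep 11, 2024 (Sep 12, Sep 13, Sep 16, Sep 17, Sep 18, skipping weekends) reaches Wednesday, Sep 18, 2024.
Adding 14 calendar days to Sep 18, 2024 gives Oct 2, 2024, which is the date termination becomes effective.

Oct 2, 2024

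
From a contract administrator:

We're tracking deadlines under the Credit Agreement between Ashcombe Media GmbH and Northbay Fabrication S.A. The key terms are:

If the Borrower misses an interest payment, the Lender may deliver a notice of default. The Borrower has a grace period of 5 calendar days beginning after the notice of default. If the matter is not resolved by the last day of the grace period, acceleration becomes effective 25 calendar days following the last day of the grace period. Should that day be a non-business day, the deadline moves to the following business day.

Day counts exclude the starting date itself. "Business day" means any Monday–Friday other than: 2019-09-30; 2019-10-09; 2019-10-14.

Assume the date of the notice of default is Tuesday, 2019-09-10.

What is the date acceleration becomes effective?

2019-10-10

Adding 5 calendar days to 2019-09-10 gives 2019-09-15, which is the last day of the grace period.
The date acceleration becomes effective: 2019-09-15 + 25 days = 2019-10-10. 2019-10-10 is a Thursday and is not a listed holiday, so no roll-forward applies.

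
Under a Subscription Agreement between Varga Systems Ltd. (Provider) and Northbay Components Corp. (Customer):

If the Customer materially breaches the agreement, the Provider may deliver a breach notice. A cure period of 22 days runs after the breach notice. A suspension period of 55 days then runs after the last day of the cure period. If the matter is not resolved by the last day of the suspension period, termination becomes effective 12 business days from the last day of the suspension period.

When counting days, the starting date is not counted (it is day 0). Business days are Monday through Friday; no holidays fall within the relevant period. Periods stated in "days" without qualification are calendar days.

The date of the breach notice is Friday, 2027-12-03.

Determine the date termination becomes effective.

Adding 22 calendar days to 2027-12-03 gives 2027-12-25, which is the last day of the cure period.
The last day of the suspension period: 55 calendar days after 2027-12-25 is 2028-02-18.
The date termination becomes effective: 12 business days after Friday, 2028-02-18, skipping weekends — Feb 21, Feb 22, Feb 23, Feb 24, …, Mar 3, Mar 6, Mar 7 — lands on Tuesday, 2028-03-07.

2028-03-07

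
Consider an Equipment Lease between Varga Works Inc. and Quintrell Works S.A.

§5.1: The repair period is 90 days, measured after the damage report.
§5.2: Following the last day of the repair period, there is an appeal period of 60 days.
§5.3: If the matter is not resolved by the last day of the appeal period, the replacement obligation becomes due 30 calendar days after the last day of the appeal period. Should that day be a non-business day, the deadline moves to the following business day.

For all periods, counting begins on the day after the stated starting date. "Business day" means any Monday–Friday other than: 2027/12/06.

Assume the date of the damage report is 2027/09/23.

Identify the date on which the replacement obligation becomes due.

The last day of the repair period: 90 calendar days after 2027/09/23 is 2027/12/22.
Adding 60 calendar days to 2027/12/22 gives 2028/02/20, which is the last day of the appeal period.
Adding 30 calendar days to 2028/02/20 gives 2028/03/21, which is the date on which the replacement obligation becomes due. 2028/03/21 is a Tuesday and is not a listed holiday, so no roll-forward applies.

2028/03/21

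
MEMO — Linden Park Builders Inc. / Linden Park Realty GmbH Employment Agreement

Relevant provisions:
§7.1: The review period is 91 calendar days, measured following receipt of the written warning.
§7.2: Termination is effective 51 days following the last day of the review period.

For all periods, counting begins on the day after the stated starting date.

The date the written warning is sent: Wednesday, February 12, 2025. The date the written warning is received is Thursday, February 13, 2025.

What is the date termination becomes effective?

July 5, 2025

The last day of the review period: February 13, 2025 + 91 days = May 15, 2025.
Adding 51 calendar days to May 15, 2025 gives July 5, 2025, which is the date termination becomes effective.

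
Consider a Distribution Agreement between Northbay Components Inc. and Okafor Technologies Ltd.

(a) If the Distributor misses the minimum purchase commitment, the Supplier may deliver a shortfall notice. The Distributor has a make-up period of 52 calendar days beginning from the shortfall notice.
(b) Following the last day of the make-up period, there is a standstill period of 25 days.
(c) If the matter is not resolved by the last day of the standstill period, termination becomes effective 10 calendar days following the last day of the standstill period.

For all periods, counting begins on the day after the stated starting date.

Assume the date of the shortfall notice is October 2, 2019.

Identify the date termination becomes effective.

The last day of the make-up period: 52 calendar days after October 2, 2019 is November 23, 2019.
The last day of the standstill period: November 23, 2019 + 25 days = December 18, 2019.
Adding 10 calendar days to December 18, 2019 gives December 28, 2019, which is the date termination becomes effective.

December 28, 2019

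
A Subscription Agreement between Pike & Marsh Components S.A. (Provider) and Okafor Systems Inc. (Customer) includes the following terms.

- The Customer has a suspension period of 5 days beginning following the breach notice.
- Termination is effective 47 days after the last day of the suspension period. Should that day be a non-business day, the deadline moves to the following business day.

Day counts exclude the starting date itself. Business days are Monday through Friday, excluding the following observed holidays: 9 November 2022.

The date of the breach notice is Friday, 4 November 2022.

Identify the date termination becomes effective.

26 December 2022

The last day of the suspension period: 5 calendar days after 4 November 2022 is 9 November 2022.
The date termination becomes effective: 47 calendar days after 9 November 2022 is 26 December 2022. 26 December 2022 is a Monday and is not a listed holiday, so no roll-forward applies.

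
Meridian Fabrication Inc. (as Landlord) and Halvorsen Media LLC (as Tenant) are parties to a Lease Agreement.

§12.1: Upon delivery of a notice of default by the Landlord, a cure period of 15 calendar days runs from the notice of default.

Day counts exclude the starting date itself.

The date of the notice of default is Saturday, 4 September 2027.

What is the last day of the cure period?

19 September 2027

The last day of the cure period: 4 September 2027 + 15 days = 19 September 2027.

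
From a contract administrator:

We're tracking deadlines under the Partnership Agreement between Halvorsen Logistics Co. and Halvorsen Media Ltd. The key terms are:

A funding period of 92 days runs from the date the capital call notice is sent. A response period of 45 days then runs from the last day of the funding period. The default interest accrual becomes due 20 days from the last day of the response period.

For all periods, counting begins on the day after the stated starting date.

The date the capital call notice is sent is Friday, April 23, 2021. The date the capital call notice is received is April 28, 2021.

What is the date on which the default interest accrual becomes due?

September 27, 2021

Adding 92 calendar days to April 23, 2021 gives July 24, 2021, which is the last day of the funding period.
Adding 45 calendar days to July 24, 2021 gives September 7, 2021, which is the last day of the response period.
Adding 20 calendar days to September 7, 2021 gives September 27, 2021, which is the date on which the default interest accrual becomes due.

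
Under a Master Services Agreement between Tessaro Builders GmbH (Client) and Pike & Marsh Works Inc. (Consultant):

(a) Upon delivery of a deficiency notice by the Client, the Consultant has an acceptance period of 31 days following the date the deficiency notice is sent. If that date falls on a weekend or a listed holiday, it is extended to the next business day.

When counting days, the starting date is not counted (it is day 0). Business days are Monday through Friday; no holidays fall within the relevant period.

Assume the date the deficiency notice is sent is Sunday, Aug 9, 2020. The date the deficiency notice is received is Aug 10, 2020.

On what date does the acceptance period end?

Sep 9, 2020

The last day of the acceptance period: Aug 9, 2020 + 31 days = Sep 9, 2020. Sep 9, 2020 is a Wednesday, so no roll-forward applies.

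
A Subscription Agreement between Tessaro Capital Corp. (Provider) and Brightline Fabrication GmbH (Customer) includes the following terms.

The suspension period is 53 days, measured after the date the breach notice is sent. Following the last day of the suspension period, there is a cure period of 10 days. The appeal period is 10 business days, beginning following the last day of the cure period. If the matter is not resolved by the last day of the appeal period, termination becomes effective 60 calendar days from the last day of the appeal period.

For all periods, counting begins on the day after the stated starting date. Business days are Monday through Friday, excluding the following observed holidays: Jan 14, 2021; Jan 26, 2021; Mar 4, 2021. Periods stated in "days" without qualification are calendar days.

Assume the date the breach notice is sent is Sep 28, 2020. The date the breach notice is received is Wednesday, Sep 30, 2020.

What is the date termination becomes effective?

Feb 12, 2021

Adding 53 calendar days to Sep 28, 2020 gives Nov 20, 2020, which is the last day of the suspension period.
The last day of the cure period: 10 calendar days after Nov 20, 2020 is Nov 30, 2020.
The last day of the appeal period: counting 10 business days from Monday, Nov 30, 2020 (Dec 1, Dec 2, Dec 3, Dec 4, Dec 7, Dec 8, Dec 9, Dec 10, Dec 11, Dec 14, skipping weekends) reaches Monday, Dec 14, 2020.
The date termination becomes effective: 60 calendar days after Dec 14, 2020 is Feb 12, 2021.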